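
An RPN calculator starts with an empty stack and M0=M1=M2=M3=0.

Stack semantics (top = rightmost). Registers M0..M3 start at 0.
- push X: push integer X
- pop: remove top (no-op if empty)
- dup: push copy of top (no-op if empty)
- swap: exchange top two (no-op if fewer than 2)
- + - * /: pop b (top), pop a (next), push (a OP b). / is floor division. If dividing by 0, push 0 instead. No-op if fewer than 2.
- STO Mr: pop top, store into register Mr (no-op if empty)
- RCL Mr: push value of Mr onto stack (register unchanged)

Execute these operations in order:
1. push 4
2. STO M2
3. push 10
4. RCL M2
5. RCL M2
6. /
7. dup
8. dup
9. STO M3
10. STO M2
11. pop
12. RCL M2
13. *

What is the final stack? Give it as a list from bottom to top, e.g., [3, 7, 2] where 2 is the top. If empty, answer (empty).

Answer: [10]

Derivation:
After op 1 (push 4): stack=[4] mem=[0,0,0,0]
After op 2 (STO M2): stack=[empty] mem=[0,0,4,0]
After op 3 (push 10): stack=[10] mem=[0,0,4,0]
After op 4 (RCL M2): stack=[10,4] mem=[0,0,4,0]
After op 5 (RCL M2): stack=[10,4,4] mem=[0,0,4,0]
After op 6 (/): stack=[10,1] mem=[0,0,4,0]
After op 7 (dup): stack=[10,1,1] mem=[0,0,4,0]
After op 8 (dup): stack=[10,1,1,1] mem=[0,0,4,0]
After op 9 (STO M3): stack=[10,1,1] mem=[0,0,4,1]
After op 10 (STO M2): stack=[10,1] mem=[0,0,1,1]
After op 11 (pop): stack=[10] mem=[0,0,1,1]
After op 12 (RCL M2): stack=[10,1] mem=[0,0,1,1]
After op 13 (*): stack=[10] mem=[0,0,1,1]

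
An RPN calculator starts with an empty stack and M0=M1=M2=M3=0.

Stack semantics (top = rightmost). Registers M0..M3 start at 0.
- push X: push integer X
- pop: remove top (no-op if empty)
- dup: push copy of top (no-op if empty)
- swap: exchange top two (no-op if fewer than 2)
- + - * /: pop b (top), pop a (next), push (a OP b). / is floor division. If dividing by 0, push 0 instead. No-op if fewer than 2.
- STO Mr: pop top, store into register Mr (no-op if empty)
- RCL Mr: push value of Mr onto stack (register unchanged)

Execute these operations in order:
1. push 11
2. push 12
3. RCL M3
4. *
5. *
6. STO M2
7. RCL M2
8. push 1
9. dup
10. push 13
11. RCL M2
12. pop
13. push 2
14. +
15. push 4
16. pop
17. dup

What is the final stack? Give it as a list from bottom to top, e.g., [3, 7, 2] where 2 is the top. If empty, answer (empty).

Answer: [0, 1, 1, 15, 15]

Derivation:
After op 1 (push 11): stack=[11] mem=[0,0,0,0]
After op 2 (push 12): stack=[11,12] mem=[0,0,0,0]
After op 3 (RCL M3): stack=[11,12,0] mem=[0,0,0,0]
After op 4 (*): stack=[11,0] mem=[0,0,0,0]
After op 5 (*): stack=[0] mem=[0,0,0,0]
After op 6 (STO M2): stack=[empty] mem=[0,0,0,0]
After op 7 (RCL M2): stack=[0] mem=[0,0,0,0]
After op 8 (push 1): stack=[0,1] mem=[0,0,0,0]
After op 9 (dup): stack=[0,1,1] mem=[0,0,0,0]
After op 10 (push 13): stack=[0,1,1,13] mem=[0,0,0,0]
After op 11 (RCL M2): stack=[0,1,1,13,0] mem=[0,0,0,0]
After op 12 (pop): stack=[0,1,1,13] mem=[0,0,0,0]
After op 13 (push 2): stack=[0,1,1,13,2] mem=[0,0,0,0]
After op 14 (+): stack=[0,1,1,15] mem=[0,0,0,0]
After op 15 (push 4): stack=[0,1,1,15,4] mem=[0,0,0,0]
After op 16 (pop): stack=[0,1,1,15] mem=[0,0,0,0]
After op 17 (dup): stack=[0,1,1,15,15] mem=[0,0,0,0]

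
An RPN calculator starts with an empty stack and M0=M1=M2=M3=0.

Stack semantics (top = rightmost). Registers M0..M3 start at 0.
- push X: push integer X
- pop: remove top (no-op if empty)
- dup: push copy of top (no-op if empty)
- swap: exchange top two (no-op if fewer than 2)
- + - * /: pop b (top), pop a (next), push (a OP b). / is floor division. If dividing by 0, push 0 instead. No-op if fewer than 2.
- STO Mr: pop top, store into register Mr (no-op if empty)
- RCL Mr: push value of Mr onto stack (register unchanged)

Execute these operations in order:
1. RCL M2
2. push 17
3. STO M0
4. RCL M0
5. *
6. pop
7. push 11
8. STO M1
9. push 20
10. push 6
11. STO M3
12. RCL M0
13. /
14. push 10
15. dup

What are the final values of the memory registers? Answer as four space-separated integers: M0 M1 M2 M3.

Answer: 17 11 0 6

Derivation:
After op 1 (RCL M2): stack=[0] mem=[0,0,0,0]
After op 2 (push 17): stack=[0,17] mem=[0,0,0,0]
After op 3 (STO M0): stack=[0] mem=[17,0,0,0]
After op 4 (RCL M0): stack=[0,17] mem=[17,0,0,0]
After op 5 (*): stack=[0] mem=[17,0,0,0]
After op 6 (pop): stack=[empty] mem=[17,0,0,0]
After op 7 (push 11): stack=[11] mem=[17,0,0,0]
After op 8 (STO M1): stack=[empty] mem=[17,11,0,0]
After op 9 (push 20): stack=[20] mem=[17,11,0,0]
After op 10 (push 6): stack=[20,6] mem=[17,11,0,0]
After op 11 (STO M3): stack=[20] mem=[17,11,0,6]
After op 12 (RCL M0): stack=[20,17] mem=[17,11,0,6]
After op 13 (/): stack=[1] mem=[17,11,0,6]
After op 14 (push 10): stack=[1,10] mem=[17,11,0,6]
After op 15 (dup): stack=[1,10,10] mem=[17,11,0,6]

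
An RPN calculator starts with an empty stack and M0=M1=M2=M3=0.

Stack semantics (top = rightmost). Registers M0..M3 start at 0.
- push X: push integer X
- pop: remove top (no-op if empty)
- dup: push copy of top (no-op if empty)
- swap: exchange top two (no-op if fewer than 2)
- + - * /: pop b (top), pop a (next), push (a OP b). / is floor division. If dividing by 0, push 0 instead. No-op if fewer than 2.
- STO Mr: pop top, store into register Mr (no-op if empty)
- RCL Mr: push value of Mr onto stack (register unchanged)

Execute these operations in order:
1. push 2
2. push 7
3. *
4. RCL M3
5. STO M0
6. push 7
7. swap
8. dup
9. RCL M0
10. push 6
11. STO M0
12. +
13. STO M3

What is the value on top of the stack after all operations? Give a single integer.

After op 1 (push 2): stack=[2] mem=[0,0,0,0]
After op 2 (push 7): stack=[2,7] mem=[0,0,0,0]
After op 3 (*): stack=[14] mem=[0,0,0,0]
After op 4 (RCL M3): stack=[14,0] mem=[0,0,0,0]
After op 5 (STO M0): stack=[14] mem=[0,0,0,0]
After op 6 (push 7): stack=[14,7] mem=[0,0,0,0]
After op 7 (swap): stack=[7,14] mem=[0,0,0,0]
After op 8 (dup): stack=[7,14,14] mem=[0,0,0,0]
After op 9 (RCL M0): stack=[7,14,14,0] mem=[0,0,0,0]
After op 10 (push 6): stack=[7,14,14,0,6] mem=[0,0,0,0]
After op 11 (STO M0): stack=[7,14,14,0] mem=[6,0,0,0]
After op 12 (+): stack=[7,14,14] mem=[6,0,0,0]
After op 13 (STO M3): stack=[7,14] mem=[6,0,0,14]

Answer: 14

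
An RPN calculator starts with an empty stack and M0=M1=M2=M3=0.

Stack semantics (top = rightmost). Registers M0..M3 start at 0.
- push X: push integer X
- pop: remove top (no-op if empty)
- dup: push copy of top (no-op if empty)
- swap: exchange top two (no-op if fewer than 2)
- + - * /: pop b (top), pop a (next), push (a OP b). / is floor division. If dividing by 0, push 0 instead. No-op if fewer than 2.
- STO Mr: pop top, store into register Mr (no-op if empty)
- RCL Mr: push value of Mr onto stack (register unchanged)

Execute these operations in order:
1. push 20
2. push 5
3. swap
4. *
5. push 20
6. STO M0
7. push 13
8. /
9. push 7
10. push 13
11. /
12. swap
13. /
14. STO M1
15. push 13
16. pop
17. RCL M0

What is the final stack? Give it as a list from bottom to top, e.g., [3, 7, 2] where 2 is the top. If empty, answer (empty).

After op 1 (push 20): stack=[20] mem=[0,0,0,0]
After op 2 (push 5): stack=[20,5] mem=[0,0,0,0]
After op 3 (swap): stack=[5,20] mem=[0,0,0,0]
After op 4 (*): stack=[100] mem=[0,0,0,0]
After op 5 (push 20): stack=[100,20] mem=[0,0,0,0]
After op 6 (STO M0): stack=[100] mem=[20,0,0,0]
After op 7 (push 13): stack=[100,13] mem=[20,0,0,0]
After op 8 (/): stack=[7] mem=[20,0,0,0]
After op 9 (push 7): stack=[7,7] mem=[20,0,0,0]
After op 10 (push 13): stack=[7,7,13] mem=[20,0,0,0]
After op 11 (/): stack=[7,0] mem=[20,0,0,0]
After op 12 (swap): stack=[0,7] mem=[20,0,0,0]
After op 13 (/): stack=[0] mem=[20,0,0,0]
After op 14 (STO M1): stack=[empty] mem=[20,0,0,0]
After op 15 (push 13): stack=[13] mem=[20,0,0,0]
After op 16 (pop): stack=[empty] mem=[20,0,0,0]
After op 17 (RCL M0): stack=[20] mem=[20,0,0,0]

Answer: [20]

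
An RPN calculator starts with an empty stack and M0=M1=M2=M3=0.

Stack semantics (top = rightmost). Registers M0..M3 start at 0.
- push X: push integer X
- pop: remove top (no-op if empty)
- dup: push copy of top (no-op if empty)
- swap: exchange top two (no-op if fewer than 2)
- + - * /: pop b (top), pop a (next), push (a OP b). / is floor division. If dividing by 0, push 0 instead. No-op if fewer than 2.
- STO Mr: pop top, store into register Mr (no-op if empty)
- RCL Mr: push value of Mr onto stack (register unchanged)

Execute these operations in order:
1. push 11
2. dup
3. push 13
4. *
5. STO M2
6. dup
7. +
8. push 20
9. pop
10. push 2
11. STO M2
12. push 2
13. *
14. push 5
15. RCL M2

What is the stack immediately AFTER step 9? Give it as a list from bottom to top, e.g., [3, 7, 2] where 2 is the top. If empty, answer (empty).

After op 1 (push 11): stack=[11] mem=[0,0,0,0]
After op 2 (dup): stack=[11,11] mem=[0,0,0,0]
After op 3 (push 13): stack=[11,11,13] mem=[0,0,0,0]
After op 4 (*): stack=[11,143] mem=[0,0,0,0]
After op 5 (STO M2): stack=[11] mem=[0,0,143,0]
After op 6 (dup): stack=[11,11] mem=[0,0,143,0]
After op 7 (+): stack=[22] mem=[0,0,143,0]
After op 8 (push 20): stack=[22,20] mem=[0,0,143,0]
After op 9 (pop): stack=[22] mem=[0,0,143,0]

[22]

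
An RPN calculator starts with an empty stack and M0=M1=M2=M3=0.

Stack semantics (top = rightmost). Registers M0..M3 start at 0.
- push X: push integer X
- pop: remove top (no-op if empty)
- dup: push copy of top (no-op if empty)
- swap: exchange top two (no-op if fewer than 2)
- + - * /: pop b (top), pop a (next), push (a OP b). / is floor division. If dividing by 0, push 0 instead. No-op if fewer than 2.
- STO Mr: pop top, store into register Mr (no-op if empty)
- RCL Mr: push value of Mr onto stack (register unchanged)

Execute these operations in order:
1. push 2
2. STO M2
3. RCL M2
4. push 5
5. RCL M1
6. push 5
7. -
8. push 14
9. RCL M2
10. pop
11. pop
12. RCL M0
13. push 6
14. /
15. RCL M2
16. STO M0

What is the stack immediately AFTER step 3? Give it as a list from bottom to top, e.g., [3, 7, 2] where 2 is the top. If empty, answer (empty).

After op 1 (push 2): stack=[2] mem=[0,0,0,0]
After op 2 (STO M2): stack=[empty] mem=[0,0,2,0]
After op 3 (RCL M2): stack=[2] mem=[0,0,2,0]

[2]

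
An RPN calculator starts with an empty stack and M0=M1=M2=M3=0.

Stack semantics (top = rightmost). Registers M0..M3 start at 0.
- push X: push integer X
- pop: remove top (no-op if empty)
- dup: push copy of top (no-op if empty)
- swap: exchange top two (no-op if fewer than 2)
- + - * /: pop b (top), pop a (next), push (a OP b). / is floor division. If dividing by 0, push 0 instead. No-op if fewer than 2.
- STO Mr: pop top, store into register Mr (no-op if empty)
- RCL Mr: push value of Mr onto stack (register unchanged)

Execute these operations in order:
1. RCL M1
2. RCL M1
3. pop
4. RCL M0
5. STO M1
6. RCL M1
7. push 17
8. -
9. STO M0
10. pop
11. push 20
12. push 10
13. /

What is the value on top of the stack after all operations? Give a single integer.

Answer: 2

Derivation:
After op 1 (RCL M1): stack=[0] mem=[0,0,0,0]
After op 2 (RCL M1): stack=[0,0] mem=[0,0,0,0]
After op 3 (pop): stack=[0] mem=[0,0,0,0]
After op 4 (RCL M0): stack=[0,0] mem=[0,0,0,0]
After op 5 (STO M1): stack=[0] mem=[0,0,0,0]
After op 6 (RCL M1): stack=[0,0] mem=[0,0,0,0]
After op 7 (push 17): stack=[0,0,17] mem=[0,0,0,0]
After op 8 (-): stack=[0,-17] mem=[0,0,0,0]
After op 9 (STO M0): stack=[0] mem=[-17,0,0,0]
After op 10 (pop): stack=[empty] mem=[-17,0,0,0]
After op 11 (push 20): stack=[20] mem=[-17,0,0,0]
After op 12 (push 10): stack=[20,10] mem=[-17,0,0,0]
After op 13 (/): stack=[2] mem=[-17,0,0,0]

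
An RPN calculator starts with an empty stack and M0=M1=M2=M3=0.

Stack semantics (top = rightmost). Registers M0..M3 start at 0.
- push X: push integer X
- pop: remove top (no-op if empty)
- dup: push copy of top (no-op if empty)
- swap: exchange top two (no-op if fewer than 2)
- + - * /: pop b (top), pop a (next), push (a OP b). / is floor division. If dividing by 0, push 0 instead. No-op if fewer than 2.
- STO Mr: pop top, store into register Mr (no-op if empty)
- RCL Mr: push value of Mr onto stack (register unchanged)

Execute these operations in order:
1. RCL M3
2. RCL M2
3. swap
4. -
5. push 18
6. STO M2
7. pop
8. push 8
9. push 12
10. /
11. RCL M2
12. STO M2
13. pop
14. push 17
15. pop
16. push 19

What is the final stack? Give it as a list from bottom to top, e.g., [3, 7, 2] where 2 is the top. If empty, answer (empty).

Answer: [19]

Derivation:
After op 1 (RCL M3): stack=[0] mem=[0,0,0,0]
After op 2 (RCL M2): stack=[0,0] mem=[0,0,0,0]
After op 3 (swap): stack=[0,0] mem=[0,0,0,0]
After op 4 (-): stack=[0] mem=[0,0,0,0]
After op 5 (push 18): stack=[0,18] mem=[0,0,0,0]
After op 6 (STO M2): stack=[0] mem=[0,0,18,0]
After op 7 (pop): stack=[empty] mem=[0,0,18,0]
After op 8 (push 8): stack=[8] mem=[0,0,18,0]
After op 9 (push 12): stack=[8,12] mem=[0,0,18,0]
After op 10 (/): stack=[0] mem=[0,0,18,0]
After op 11 (RCL M2): stack=[0,18] mem=[0,0,18,0]
After op 12 (STO M2): stack=[0] mem=[0,0,18,0]
After op 13 (pop): stack=[empty] mem=[0,0,18,0]
After op 14 (push 17): stack=[17] mem=[0,0,18,0]
After op 15 (pop): stack=[empty] mem=[0,0,18,0]
After op 16 (push 19): stack=[19] mem=[0,0,18,0]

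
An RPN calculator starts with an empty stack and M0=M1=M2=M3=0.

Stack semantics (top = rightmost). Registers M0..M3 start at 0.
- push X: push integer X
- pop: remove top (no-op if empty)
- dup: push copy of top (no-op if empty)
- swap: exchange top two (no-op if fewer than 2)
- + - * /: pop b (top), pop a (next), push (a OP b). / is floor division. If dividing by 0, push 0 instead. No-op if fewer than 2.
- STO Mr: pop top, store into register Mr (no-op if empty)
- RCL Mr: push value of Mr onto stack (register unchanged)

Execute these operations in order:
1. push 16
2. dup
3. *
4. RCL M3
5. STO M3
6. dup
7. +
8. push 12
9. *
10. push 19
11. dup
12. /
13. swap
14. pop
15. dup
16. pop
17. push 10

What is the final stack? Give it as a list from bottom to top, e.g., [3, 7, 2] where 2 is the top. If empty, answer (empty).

After op 1 (push 16): stack=[16] mem=[0,0,0,0]
After op 2 (dup): stack=[16,16] mem=[0,0,0,0]
After op 3 (*): stack=[256] mem=[0,0,0,0]
After op 4 (RCL M3): stack=[256,0] mem=[0,0,0,0]
After op 5 (STO M3): stack=[256] mem=[0,0,0,0]
After op 6 (dup): stack=[256,256] mem=[0,0,0,0]
After op 7 (+): stack=[512] mem=[0,0,0,0]
After op 8 (push 12): stack=[512,12] mem=[0,0,0,0]
After op 9 (*): stack=[6144] mem=[0,0,0,0]
After op 10 (push 19): stack=[6144,19] mem=[0,0,0,0]
After op 11 (dup): stack=[6144,19,19] mem=[0,0,0,0]
After op 12 (/): stack=[6144,1] mem=[0,0,0,0]
After op 13 (swap): stack=[1,6144] mem=[0,0,0,0]
After op 14 (pop): stack=[1] mem=[0,0,0,0]
After op 15 (dup): stack=[1,1] mem=[0,0,0,0]
After op 16 (pop): stack=[1] mem=[0,0,0,0]
After op 17 (push 10): stack=[1,10] mem=[0,0,0,0]

Answer: [1, 10]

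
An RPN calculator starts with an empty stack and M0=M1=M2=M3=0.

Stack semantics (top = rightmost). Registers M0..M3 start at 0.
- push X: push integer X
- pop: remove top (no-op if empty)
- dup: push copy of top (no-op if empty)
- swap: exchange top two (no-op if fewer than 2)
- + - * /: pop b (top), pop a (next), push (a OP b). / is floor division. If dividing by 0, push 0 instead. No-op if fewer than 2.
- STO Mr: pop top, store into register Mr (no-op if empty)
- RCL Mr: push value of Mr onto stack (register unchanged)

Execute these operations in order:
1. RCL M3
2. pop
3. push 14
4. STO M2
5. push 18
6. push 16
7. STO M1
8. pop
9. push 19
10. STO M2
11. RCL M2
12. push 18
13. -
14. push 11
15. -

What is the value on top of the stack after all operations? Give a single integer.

Answer: -10

Derivation:
After op 1 (RCL M3): stack=[0] mem=[0,0,0,0]
After op 2 (pop): stack=[empty] mem=[0,0,0,0]
After op 3 (push 14): stack=[14] mem=[0,0,0,0]
After op 4 (STO M2): stack=[empty] mem=[0,0,14,0]
After op 5 (push 18): stack=[18] mem=[0,0,14,0]
After op 6 (push 16): stack=[18,16] mem=[0,0,14,0]
After op 7 (STO M1): stack=[18] mem=[0,16,14,0]
After op 8 (pop): stack=[empty] mem=[0,16,14,0]
After op 9 (push 19): stack=[19] mem=[0,16,14,0]
After op 10 (STO M2): stack=[empty] mem=[0,16,19,0]
After op 11 (RCL M2): stack=[19] mem=[0,16,19,0]
After op 12 (push 18): stack=[19,18] mem=[0,16,19,0]
After op 13 (-): stack=[1] mem=[0,16,19,0]
After op 14 (push 11): stack=[1,11] mem=[0,16,19,0]
After op 15 (-): stack=[-10] mem=[0,16,19,0]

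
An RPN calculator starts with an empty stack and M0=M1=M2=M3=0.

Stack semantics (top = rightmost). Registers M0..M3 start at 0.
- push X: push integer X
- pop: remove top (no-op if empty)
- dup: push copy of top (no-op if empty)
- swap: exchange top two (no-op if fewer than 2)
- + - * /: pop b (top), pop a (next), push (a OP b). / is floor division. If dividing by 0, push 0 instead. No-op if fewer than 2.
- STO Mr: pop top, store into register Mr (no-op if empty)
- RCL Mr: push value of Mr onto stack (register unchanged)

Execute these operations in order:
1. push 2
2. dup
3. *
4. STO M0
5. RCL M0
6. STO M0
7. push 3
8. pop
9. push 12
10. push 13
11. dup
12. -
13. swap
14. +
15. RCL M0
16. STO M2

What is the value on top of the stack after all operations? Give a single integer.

After op 1 (push 2): stack=[2] mem=[0,0,0,0]
After op 2 (dup): stack=[2,2] mem=[0,0,0,0]
After op 3 (*): stack=[4] mem=[0,0,0,0]
After op 4 (STO M0): stack=[empty] mem=[4,0,0,0]
After op 5 (RCL M0): stack=[4] mem=[4,0,0,0]
After op 6 (STO M0): stack=[empty] mem=[4,0,0,0]
After op 7 (push 3): stack=[3] mem=[4,0,0,0]
After op 8 (pop): stack=[empty] mem=[4,0,0,0]
After op 9 (push 12): stack=[12] mem=[4,0,0,0]
After op 10 (push 13): stack=[12,13] mem=[4,0,0,0]
After op 11 (dup): stack=[12,13,13] mem=[4,0,0,0]
After op 12 (-): stack=[12,0] mem=[4,0,0,0]
After op 13 (swap): stack=[0,12] mem=[4,0,0,0]
After op 14 (+): stack=[12] mem=[4,0,0,0]
After op 15 (RCL M0): stack=[12,4] mem=[4,0,0,0]
After op 16 (STO M2): stack=[12] mem=[4,0,4,0]

Answer: 12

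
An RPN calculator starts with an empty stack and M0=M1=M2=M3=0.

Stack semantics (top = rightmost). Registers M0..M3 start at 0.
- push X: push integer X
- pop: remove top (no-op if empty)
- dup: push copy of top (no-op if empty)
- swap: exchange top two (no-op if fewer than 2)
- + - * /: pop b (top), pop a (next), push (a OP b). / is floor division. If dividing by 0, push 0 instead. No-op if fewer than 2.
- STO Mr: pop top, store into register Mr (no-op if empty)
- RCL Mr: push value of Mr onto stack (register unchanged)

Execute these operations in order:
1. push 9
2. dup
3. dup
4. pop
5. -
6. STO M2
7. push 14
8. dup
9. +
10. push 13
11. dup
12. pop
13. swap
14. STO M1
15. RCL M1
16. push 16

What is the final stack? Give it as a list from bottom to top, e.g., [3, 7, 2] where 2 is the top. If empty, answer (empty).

Answer: [13, 28, 16]

Derivation:
After op 1 (push 9): stack=[9] mem=[0,0,0,0]
After op 2 (dup): stack=[9,9] mem=[0,0,0,0]
After op 3 (dup): stack=[9,9,9] mem=[0,0,0,0]
After op 4 (pop): stack=[9,9] mem=[0,0,0,0]
After op 5 (-): stack=[0] mem=[0,0,0,0]
After op 6 (STO M2): stack=[empty] mem=[0,0,0,0]
After op 7 (push 14): stack=[14] mem=[0,0,0,0]
After op 8 (dup): stack=[14,14] mem=[0,0,0,0]
After op 9 (+): stack=[28] mem=[0,0,0,0]
After op 10 (push 13): stack=[28,13] mem=[0,0,0,0]
After op 11 (dup): stack=[28,13,13] mem=[0,0,0,0]
After op 12 (pop): stack=[28,13] mem=[0,0,0,0]
After op 13 (swap): stack=[13,28] mem=[0,0,0,0]
After op 14 (STO M1): stack=[13] mem=[0,28,0,0]
After op 15 (RCL M1): stack=[13,28] mem=[0,28,0,0]
After op 16 (push 16): stack=[13,28,16] mem=[0,28,0,0]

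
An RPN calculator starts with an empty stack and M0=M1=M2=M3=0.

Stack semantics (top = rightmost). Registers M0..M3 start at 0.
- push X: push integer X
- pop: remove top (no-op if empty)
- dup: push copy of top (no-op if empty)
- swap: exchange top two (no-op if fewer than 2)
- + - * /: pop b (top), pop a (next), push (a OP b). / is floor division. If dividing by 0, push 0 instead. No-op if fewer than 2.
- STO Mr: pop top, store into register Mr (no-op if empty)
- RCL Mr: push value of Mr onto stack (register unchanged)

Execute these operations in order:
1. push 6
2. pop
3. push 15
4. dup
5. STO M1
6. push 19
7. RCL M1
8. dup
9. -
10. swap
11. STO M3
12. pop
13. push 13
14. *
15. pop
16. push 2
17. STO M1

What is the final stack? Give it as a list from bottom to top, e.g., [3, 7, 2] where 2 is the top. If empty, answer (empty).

After op 1 (push 6): stack=[6] mem=[0,0,0,0]
After op 2 (pop): stack=[empty] mem=[0,0,0,0]
After op 3 (push 15): stack=[15] mem=[0,0,0,0]
After op 4 (dup): stack=[15,15] mem=[0,0,0,0]
After op 5 (STO M1): stack=[15] mem=[0,15,0,0]
After op 6 (push 19): stack=[15,19] mem=[0,15,0,0]
After op 7 (RCL M1): stack=[15,19,15] mem=[0,15,0,0]
After op 8 (dup): stack=[15,19,15,15] mem=[0,15,0,0]
After op 9 (-): stack=[15,19,0] mem=[0,15,0,0]
After op 10 (swap): stack=[15,0,19] mem=[0,15,0,0]
After op 11 (STO M3): stack=[15,0] mem=[0,15,0,19]
After op 12 (pop): stack=[15] mem=[0,15,0,19]
After op 13 (push 13): stack=[15,13] mem=[0,15,0,19]
After op 14 (*): stack=[195] mem=[0,15,0,19]
After op 15 (pop): stack=[empty] mem=[0,15,0,19]
After op 16 (push 2): stack=[2] mem=[0,15,0,19]
After op 17 (STO M1): stack=[empty] mem=[0,2,0,19]

Answer: (empty)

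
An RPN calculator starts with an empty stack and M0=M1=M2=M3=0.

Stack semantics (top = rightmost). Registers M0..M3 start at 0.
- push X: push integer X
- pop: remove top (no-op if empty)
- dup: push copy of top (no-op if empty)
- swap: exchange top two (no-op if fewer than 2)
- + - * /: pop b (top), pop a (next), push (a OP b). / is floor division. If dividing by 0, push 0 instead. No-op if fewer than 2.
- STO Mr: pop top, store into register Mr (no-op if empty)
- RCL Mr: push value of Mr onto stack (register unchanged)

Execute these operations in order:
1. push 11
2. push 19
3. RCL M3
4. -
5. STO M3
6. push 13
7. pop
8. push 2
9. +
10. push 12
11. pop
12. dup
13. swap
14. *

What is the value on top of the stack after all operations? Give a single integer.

Answer: 169

Derivation:
After op 1 (push 11): stack=[11] mem=[0,0,0,0]
After op 2 (push 19): stack=[11,19] mem=[0,0,0,0]
After op 3 (RCL M3): stack=[11,19,0] mem=[0,0,0,0]
After op 4 (-): stack=[11,19] mem=[0,0,0,0]
After op 5 (STO M3): stack=[11] mem=[0,0,0,19]
After op 6 (push 13): stack=[11,13] mem=[0,0,0,19]
After op 7 (pop): stack=[11] mem=[0,0,0,19]
After op 8 (push 2): stack=[11,2] mem=[0,0,0,19]
After op 9 (+): stack=[13] mem=[0,0,0,19]
After op 10 (push 12): stack=[13,12] mem=[0,0,0,19]
After op 11 (pop): stack=[13] mem=[0,0,0,19]
After op 12 (dup): stack=[13,13] mem=[0,0,0,19]
After op 13 (swap): stack=[13,13] mem=[0,0,0,19]
After op 14 (*): stack=[169] mem=[0,0,0,19]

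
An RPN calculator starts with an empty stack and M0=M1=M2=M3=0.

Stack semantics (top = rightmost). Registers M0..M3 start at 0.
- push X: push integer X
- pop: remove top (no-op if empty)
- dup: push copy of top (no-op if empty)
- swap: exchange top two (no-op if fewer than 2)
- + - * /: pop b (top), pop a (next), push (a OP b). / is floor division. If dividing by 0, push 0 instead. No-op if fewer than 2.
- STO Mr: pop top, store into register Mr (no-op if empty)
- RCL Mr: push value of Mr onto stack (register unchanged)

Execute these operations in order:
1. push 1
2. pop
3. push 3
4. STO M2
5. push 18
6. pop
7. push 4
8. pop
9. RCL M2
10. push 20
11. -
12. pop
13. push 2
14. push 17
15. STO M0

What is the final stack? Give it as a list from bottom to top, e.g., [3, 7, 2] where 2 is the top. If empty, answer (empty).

Answer: [2]

Derivation:
After op 1 (push 1): stack=[1] mem=[0,0,0,0]
After op 2 (pop): stack=[empty] mem=[0,0,0,0]
After op 3 (push 3): stack=[3] mem=[0,0,0,0]
After op 4 (STO M2): stack=[empty] mem=[0,0,3,0]
After op 5 (push 18): stack=[18] mem=[0,0,3,0]
After op 6 (pop): stack=[empty] mem=[0,0,3,0]
After op 7 (push 4): stack=[4] mem=[0,0,3,0]
After op 8 (pop): stack=[empty] mem=[0,0,3,0]
After op 9 (RCL M2): stack=[3] mem=[0,0,3,0]
After op 10 (push 20): stack=[3,20] mem=[0,0,3,0]
After op 11 (-): stack=[-17] mem=[0,0,3,0]
After op 12 (pop): stack=[empty] mem=[0,0,3,0]
After op 13 (push 2): stack=[2] mem=[0,0,3,0]
After op 14 (push 17): stack=[2,17] mem=[0,0,3,0]
After op 15 (STO M0): stack=[2] mem=[17,0,3,0]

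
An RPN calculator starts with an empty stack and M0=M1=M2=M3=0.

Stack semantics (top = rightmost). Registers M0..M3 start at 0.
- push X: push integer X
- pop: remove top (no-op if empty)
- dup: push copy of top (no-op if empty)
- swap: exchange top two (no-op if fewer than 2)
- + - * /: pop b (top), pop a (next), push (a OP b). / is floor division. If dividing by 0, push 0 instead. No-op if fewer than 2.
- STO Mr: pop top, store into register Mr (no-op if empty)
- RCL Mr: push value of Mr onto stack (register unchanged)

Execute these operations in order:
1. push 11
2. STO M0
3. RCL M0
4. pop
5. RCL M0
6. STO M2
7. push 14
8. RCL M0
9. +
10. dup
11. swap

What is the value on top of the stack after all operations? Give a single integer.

After op 1 (push 11): stack=[11] mem=[0,0,0,0]
After op 2 (STO M0): stack=[empty] mem=[11,0,0,0]
After op 3 (RCL M0): stack=[11] mem=[11,0,0,0]
After op 4 (pop): stack=[empty] mem=[11,0,0,0]
After op 5 (RCL M0): stack=[11] mem=[11,0,0,0]
After op 6 (STO M2): stack=[empty] mem=[11,0,11,0]
After op 7 (push 14): stack=[14] mem=[11,0,11,0]
After op 8 (RCL M0): stack=[14,11] mem=[11,0,11,0]
After op 9 (+): stack=[25] mem=[11,0,11,0]
After op 10 (dup): stack=[25,25] mem=[11,0,11,0]
After op 11 (swap): stack=[25,25] mem=[11,0,11,0]

Answer: 25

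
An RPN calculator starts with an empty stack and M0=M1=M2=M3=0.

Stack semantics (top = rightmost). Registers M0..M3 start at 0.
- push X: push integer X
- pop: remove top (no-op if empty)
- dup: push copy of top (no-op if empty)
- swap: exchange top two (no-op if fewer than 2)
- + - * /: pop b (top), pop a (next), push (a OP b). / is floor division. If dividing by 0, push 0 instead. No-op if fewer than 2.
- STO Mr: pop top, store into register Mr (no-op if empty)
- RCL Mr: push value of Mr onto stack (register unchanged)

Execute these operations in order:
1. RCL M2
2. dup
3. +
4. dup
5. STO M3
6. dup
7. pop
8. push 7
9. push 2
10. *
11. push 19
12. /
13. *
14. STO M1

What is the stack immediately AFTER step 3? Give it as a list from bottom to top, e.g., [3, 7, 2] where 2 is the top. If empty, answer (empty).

After op 1 (RCL M2): stack=[0] mem=[0,0,0,0]
After op 2 (dup): stack=[0,0] mem=[0,0,0,0]
After op 3 (+): stack=[0] mem=[0,0,0,0]

[0]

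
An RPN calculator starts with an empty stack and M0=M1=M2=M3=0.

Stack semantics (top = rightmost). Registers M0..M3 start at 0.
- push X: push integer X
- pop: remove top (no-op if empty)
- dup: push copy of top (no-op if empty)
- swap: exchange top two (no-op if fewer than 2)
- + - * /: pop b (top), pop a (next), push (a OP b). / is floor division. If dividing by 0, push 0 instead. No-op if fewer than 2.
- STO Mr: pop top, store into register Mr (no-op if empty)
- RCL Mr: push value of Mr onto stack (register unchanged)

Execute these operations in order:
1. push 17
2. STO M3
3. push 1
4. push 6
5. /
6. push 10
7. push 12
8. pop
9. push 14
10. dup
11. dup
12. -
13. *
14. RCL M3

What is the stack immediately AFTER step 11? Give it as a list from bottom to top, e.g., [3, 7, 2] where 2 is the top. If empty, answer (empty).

After op 1 (push 17): stack=[17] mem=[0,0,0,0]
After op 2 (STO M3): stack=[empty] mem=[0,0,0,17]
After op 3 (push 1): stack=[1] mem=[0,0,0,17]
After op 4 (push 6): stack=[1,6] mem=[0,0,0,17]
After op 5 (/): stack=[0] mem=[0,0,0,17]
After op 6 (push 10): stack=[0,10] mem=[0,0,0,17]
After op 7 (push 12): stack=[0,10,12] mem=[0,0,0,17]
After op 8 (pop): stack=[0,10] mem=[0,0,0,17]
After op 9 (push 14): stack=[0,10,14] mem=[0,0,0,17]
After op 10 (dup): stack=[0,10,14,14] mem=[0,0,0,17]
After op 11 (dup): stack=[0,10,14,14,14] mem=[0,0,0,17]

[0, 10, 14, 14, 14]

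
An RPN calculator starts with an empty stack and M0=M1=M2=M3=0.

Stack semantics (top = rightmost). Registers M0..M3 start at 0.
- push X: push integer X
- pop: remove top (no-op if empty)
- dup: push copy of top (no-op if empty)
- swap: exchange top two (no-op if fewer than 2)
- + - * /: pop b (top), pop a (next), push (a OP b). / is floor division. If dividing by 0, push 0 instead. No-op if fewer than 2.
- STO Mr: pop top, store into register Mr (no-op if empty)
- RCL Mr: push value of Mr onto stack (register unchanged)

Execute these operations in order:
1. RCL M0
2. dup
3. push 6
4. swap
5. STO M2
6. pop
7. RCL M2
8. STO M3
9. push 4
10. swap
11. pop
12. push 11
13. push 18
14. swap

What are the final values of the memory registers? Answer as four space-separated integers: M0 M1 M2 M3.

Answer: 0 0 0 0

Derivation:
After op 1 (RCL M0): stack=[0] mem=[0,0,0,0]
After op 2 (dup): stack=[0,0] mem=[0,0,0,0]
After op 3 (push 6): stack=[0,0,6] mem=[0,0,0,0]
After op 4 (swap): stack=[0,6,0] mem=[0,0,0,0]
After op 5 (STO M2): stack=[0,6] mem=[0,0,0,0]
After op 6 (pop): stack=[0] mem=[0,0,0,0]
After op 7 (RCL M2): stack=[0,0] mem=[0,0,0,0]
After op 8 (STO M3): stack=[0] mem=[0,0,0,0]
After op 9 (push 4): stack=[0,4] mem=[0,0,0,0]
After op 10 (swap): stack=[4,0] mem=[0,0,0,0]
After op 11 (pop): stack=[4] mem=[0,0,0,0]
After op 12 (push 11): stack=[4,11] mem=[0,0,0,0]
After op 13 (push 18): stack=[4,11,18] mem=[0,0,0,0]
After op 14 (swap): stack=[4,18,11] mem=[0,0,0,0]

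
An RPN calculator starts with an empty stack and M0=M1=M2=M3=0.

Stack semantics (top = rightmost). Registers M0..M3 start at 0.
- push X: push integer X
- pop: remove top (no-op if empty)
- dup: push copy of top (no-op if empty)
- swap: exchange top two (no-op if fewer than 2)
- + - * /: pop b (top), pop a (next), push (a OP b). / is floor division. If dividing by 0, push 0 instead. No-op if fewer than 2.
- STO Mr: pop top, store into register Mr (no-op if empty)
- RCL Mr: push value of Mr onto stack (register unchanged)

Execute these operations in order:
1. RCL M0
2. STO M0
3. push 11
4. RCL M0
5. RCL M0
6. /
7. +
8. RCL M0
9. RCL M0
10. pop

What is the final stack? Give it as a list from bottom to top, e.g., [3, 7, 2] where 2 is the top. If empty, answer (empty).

Answer: [11, 0]

Derivation:
After op 1 (RCL M0): stack=[0] mem=[0,0,0,0]
After op 2 (STO M0): stack=[empty] mem=[0,0,0,0]
After op 3 (push 11): stack=[11] mem=[0,0,0,0]
After op 4 (RCL M0): stack=[11,0] mem=[0,0,0,0]
After op 5 (RCL M0): stack=[11,0,0] mem=[0,0,0,0]
After op 6 (/): stack=[11,0] mem=[0,0,0,0]
After op 7 (+): stack=[11] mem=[0,0,0,0]
After op 8 (RCL M0): stack=[11,0] mem=[0,0,0,0]
After op 9 (RCL M0): stack=[11,0,0] mem=[0,0,0,0]
After op 10 (pop): stack=[11,0] mem=[0,0,0,0]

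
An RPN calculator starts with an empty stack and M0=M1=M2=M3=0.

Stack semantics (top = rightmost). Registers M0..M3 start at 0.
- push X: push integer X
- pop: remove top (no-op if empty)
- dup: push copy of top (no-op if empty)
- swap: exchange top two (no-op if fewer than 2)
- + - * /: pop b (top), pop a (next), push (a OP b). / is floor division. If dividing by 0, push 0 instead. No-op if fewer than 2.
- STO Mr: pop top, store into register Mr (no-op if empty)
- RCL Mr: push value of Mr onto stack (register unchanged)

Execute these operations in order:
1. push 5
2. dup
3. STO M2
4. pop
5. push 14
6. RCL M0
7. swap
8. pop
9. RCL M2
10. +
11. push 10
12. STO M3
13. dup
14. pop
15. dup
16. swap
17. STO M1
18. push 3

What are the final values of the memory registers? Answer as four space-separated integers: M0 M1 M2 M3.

After op 1 (push 5): stack=[5] mem=[0,0,0,0]
After op 2 (dup): stack=[5,5] mem=[0,0,0,0]
After op 3 (STO M2): stack=[5] mem=[0,0,5,0]
After op 4 (pop): stack=[empty] mem=[0,0,5,0]
After op 5 (push 14): stack=[14] mem=[0,0,5,0]
After op 6 (RCL M0): stack=[14,0] mem=[0,0,5,0]
After op 7 (swap): stack=[0,14] mem=[0,0,5,0]
After op 8 (pop): stack=[0] mem=[0,0,5,0]
After op 9 (RCL M2): stack=[0,5] mem=[0,0,5,0]
After op 10 (+): stack=[5] mem=[0,0,5,0]
After op 11 (push 10): stack=[5,10] mem=[0,0,5,0]
After op 12 (STO M3): stack=[5] mem=[0,0,5,10]
After op 13 (dup): stack=[5,5] mem=[0,0,5,10]
After op 14 (pop): stack=[5] mem=[0,0,5,10]
After op 15 (dup): stack=[5,5] mem=[0,0,5,10]
After op 16 (swap): stack=[5,5] mem=[0,0,5,10]
After op 17 (STO M1): stack=[5] mem=[0,5,5,10]
After op 18 (push 3): stack=[5,3] mem=[0,5,5,10]

Answer: 0 5 5 10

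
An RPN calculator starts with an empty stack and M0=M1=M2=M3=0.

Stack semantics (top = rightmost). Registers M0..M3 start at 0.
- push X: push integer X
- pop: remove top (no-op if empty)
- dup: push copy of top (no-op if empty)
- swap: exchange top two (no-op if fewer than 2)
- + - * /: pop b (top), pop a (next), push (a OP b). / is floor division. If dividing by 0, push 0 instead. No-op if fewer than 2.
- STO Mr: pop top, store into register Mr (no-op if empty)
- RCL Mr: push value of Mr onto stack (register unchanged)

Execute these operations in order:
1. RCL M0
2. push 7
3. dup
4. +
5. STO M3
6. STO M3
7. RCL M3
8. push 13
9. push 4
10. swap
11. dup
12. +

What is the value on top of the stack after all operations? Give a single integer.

After op 1 (RCL M0): stack=[0] mem=[0,0,0,0]
After op 2 (push 7): stack=[0,7] mem=[0,0,0,0]
After op 3 (dup): stack=[0,7,7] mem=[0,0,0,0]
After op 4 (+): stack=[0,14] mem=[0,0,0,0]
After op 5 (STO M3): stack=[0] mem=[0,0,0,14]
After op 6 (STO M3): stack=[empty] mem=[0,0,0,0]
After op 7 (RCL M3): stack=[0] mem=[0,0,0,0]
After op 8 (push 13): stack=[0,13] mem=[0,0,0,0]
After op 9 (push 4): stack=[0,13,4] mem=[0,0,0,0]
After op 10 (swap): stack=[0,4,13] mem=[0,0,0,0]
After op 11 (dup): stack=[0,4,13,13] mem=[0,0,0,0]
After op 12 (+): stack=[0,4,26] mem=[0,0,0,0]

Answer: 26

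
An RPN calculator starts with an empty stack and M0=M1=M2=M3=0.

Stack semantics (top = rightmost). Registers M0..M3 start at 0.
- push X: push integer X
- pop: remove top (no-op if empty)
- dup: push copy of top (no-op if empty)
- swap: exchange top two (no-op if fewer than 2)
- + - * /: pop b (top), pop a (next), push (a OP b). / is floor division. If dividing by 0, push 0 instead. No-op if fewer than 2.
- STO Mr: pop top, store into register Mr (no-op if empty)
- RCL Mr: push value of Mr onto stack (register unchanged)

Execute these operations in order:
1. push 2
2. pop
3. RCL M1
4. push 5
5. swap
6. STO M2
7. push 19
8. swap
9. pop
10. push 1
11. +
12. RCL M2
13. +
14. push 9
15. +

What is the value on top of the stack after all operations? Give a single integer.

Answer: 29

Derivation:
After op 1 (push 2): stack=[2] mem=[0,0,0,0]
After op 2 (pop): stack=[empty] mem=[0,0,0,0]
After op 3 (RCL M1): stack=[0] mem=[0,0,0,0]
After op 4 (push 5): stack=[0,5] mem=[0,0,0,0]
After op 5 (swap): stack=[5,0] mem=[0,0,0,0]
After op 6 (STO M2): stack=[5] mem=[0,0,0,0]
After op 7 (push 19): stack=[5,19] mem=[0,0,0,0]
After op 8 (swap): stack=[19,5] mem=[0,0,0,0]
After op 9 (pop): stack=[19] mem=[0,0,0,0]
After op 10 (push 1): stack=[19,1] mem=[0,0,0,0]
After op 11 (+): stack=[20] mem=[0,0,0,0]
After op 12 (RCL M2): stack=[20,0] mem=[0,0,0,0]
After op 13 (+): stack=[20] mem=[0,0,0,0]
After op 14 (push 9): stack=[20,9] mem=[0,0,0,0]
After op 15 (+): stack=[29] mem=[0,0,0,0]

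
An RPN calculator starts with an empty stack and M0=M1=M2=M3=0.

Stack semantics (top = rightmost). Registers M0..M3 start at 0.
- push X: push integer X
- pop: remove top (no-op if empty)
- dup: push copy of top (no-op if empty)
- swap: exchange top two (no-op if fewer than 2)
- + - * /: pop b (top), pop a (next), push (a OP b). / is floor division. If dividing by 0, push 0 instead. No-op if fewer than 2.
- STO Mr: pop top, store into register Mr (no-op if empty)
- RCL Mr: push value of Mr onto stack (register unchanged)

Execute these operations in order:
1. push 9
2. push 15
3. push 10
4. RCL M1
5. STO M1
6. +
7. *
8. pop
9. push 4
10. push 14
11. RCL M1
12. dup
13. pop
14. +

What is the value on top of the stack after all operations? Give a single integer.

Answer: 14

Derivation:
After op 1 (push 9): stack=[9] mem=[0,0,0,0]
After op 2 (push 15): stack=[9,15] mem=[0,0,0,0]
After op 3 (push 10): stack=[9,15,10] mem=[0,0,0,0]
After op 4 (RCL M1): stack=[9,15,10,0] mem=[0,0,0,0]
After op 5 (STO M1): stack=[9,15,10] mem=[0,0,0,0]
After op 6 (+): stack=[9,25] mem=[0,0,0,0]
After op 7 (*): stack=[225] mem=[0,0,0,0]
After op 8 (pop): stack=[empty] mem=[0,0,0,0]
After op 9 (push 4): stack=[4] mem=[0,0,0,0]
After op 10 (push 14): stack=[4,14] mem=[0,0,0,0]
After op 11 (RCL M1): stack=[4,14,0] mem=[0,0,0,0]
After op 12 (dup): stack=[4,14,0,0] mem=[0,0,0,0]
After op 13 (pop): stack=[4,14,0] mem=[0,0,0,0]
After op 14 (+): stack=[4,14] mem=[0,0,0,0]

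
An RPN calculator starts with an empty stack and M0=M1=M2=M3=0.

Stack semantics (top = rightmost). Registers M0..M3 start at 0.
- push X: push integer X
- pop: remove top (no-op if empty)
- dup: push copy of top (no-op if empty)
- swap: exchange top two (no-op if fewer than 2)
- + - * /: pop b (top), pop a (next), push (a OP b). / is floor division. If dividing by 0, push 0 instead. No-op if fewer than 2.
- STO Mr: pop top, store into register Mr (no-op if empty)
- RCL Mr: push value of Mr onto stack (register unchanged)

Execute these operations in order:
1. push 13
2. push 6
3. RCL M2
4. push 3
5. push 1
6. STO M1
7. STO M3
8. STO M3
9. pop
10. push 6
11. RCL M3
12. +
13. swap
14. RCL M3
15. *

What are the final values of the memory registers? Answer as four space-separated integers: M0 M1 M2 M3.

Answer: 0 1 0 0

Derivation:
After op 1 (push 13): stack=[13] mem=[0,0,0,0]
After op 2 (push 6): stack=[13,6] mem=[0,0,0,0]
After op 3 (RCL M2): stack=[13,6,0] mem=[0,0,0,0]
After op 4 (push 3): stack=[13,6,0,3] mem=[0,0,0,0]
After op 5 (push 1): stack=[13,6,0,3,1] mem=[0,0,0,0]
After op 6 (STO M1): stack=[13,6,0,3] mem=[0,1,0,0]
After op 7 (STO M3): stack=[13,6,0] mem=[0,1,0,3]
After op 8 (STO M3): stack=[13,6] mem=[0,1,0,0]
After op 9 (pop): stack=[13] mem=[0,1,0,0]
After op 10 (push 6): stack=[13,6] mem=[0,1,0,0]
After op 11 (RCL M3): stack=[13,6,0] mem=[0,1,0,0]
After op 12 (+): stack=[13,6] mem=[0,1,0,0]
After op 13 (swap): stack=[6,13] mem=[0,1,0,0]
After op 14 (RCL M3): stack=[6,13,0] mem=[0,1,0,0]
After op 15 (*): stack=[6,0] mem=[0,1,0,0]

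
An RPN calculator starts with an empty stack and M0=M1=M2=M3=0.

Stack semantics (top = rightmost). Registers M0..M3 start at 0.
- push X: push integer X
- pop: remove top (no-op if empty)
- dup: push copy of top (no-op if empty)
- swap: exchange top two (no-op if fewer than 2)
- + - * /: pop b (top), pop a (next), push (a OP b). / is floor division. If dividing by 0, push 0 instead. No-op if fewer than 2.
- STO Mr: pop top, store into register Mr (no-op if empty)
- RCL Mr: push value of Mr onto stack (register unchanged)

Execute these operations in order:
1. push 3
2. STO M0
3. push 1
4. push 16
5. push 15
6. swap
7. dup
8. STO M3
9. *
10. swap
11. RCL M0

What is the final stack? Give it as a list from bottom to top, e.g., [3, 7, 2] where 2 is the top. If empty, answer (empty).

After op 1 (push 3): stack=[3] mem=[0,0,0,0]
After op 2 (STO M0): stack=[empty] mem=[3,0,0,0]
After op 3 (push 1): stack=[1] mem=[3,0,0,0]
After op 4 (push 16): stack=[1,16] mem=[3,0,0,0]
After op 5 (push 15): stack=[1,16,15] mem=[3,0,0,0]
After op 6 (swap): stack=[1,15,16] mem=[3,0,0,0]
After op 7 (dup): stack=[1,15,16,16] mem=[3,0,0,0]
After op 8 (STO M3): stack=[1,15,16] mem=[3,0,0,16]
After op 9 (*): stack=[1,240] mem=[3,0,0,16]
After op 10 (swap): stack=[240,1] mem=[3,0,0,16]
After op 11 (RCL M0): stack=[240,1,3] mem=[3,0,0,16]

Answer: [240, 1, 3]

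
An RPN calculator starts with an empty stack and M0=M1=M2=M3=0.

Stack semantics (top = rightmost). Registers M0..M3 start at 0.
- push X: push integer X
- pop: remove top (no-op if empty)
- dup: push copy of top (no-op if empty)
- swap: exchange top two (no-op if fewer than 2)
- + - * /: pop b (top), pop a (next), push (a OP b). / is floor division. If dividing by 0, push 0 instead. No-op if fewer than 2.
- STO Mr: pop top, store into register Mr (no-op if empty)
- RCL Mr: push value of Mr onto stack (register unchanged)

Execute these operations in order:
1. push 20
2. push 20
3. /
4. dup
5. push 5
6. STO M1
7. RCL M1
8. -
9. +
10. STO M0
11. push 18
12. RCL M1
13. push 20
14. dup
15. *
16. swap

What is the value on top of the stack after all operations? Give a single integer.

After op 1 (push 20): stack=[20] mem=[0,0,0,0]
After op 2 (push 20): stack=[20,20] mem=[0,0,0,0]
After op 3 (/): stack=[1] mem=[0,0,0,0]
After op 4 (dup): stack=[1,1] mem=[0,0,0,0]
After op 5 (push 5): stack=[1,1,5] mem=[0,0,0,0]
After op 6 (STO M1): stack=[1,1] mem=[0,5,0,0]
After op 7 (RCL M1): stack=[1,1,5] mem=[0,5,0,0]
After op 8 (-): stack=[1,-4] mem=[0,5,0,0]
After op 9 (+): stack=[-3] mem=[0,5,0,0]
After op 10 (STO M0): stack=[empty] mem=[-3,5,0,0]
After op 11 (push 18): stack=[18] mem=[-3,5,0,0]
After op 12 (RCL M1): stack=[18,5] mem=[-3,5,0,0]
After op 13 (push 20): stack=[18,5,20] mem=[-3,5,0,0]
After op 14 (dup): stack=[18,5,20,20] mem=[-3,5,0,0]
After op 15 (*): stack=[18,5,400] mem=[-3,5,0,0]
After op 16 (swap): stack=[18,400,5] mem=[-3,5,0,0]

Answer: 5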